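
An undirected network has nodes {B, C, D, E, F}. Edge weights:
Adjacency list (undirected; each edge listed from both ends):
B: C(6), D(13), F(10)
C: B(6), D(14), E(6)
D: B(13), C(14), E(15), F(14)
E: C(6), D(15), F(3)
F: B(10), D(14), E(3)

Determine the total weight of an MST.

Grow the tree from D using Prim:
Step 1: frontier [B–D 13, C–D 14, D–F 14, D–E 15] → take B–D (13); add B.
Step 2: frontier [B–C 6, B–F 10, C–D 14, D–F 14, D–E 15] → take B–C (6); add C.
Step 3: frontier [B–F 10, C–E 6, D–F 14, D–E 15] → take C–E (6); add E.
Step 4: frontier [B–F 10, D–F 14, E–F 3] → take E–F (3); add F.
MST edges: B–D, B–C, C–E, E–F; total weight 13+6+6+3 = 28.

28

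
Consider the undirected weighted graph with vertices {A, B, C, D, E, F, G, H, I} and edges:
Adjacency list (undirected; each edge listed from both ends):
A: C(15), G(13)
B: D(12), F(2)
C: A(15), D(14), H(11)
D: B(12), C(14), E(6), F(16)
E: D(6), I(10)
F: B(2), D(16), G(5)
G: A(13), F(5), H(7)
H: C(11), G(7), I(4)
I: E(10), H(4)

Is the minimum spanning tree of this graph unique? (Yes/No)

Sort edges by weight, then run Kruskal:
B–F (2): add — endpoints in different components.
H–I (4): add — endpoints in different components.
F–G (5): add — endpoints in different components.
D–E (6): add — endpoints in different components.
G–H (7): add — endpoints in different components.
E–I (10): add — endpoints in different components.
C–H (11): add — endpoints in different components.
B–D (12): skip — B and D already connected.
A–G (13): add — endpoints in different components.
Every non-tree edge has weight strictly greater than the heaviest edge on the tree path between its endpoints, so the MST is unique.

Yes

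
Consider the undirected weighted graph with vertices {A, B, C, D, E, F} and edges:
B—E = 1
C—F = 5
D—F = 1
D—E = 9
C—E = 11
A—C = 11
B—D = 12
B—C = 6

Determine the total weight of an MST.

24

Grow the tree from D using Prim:
Step 1: cheapest edge leaving the tree is D—F (1); add F.
Step 2: cheapest edge leaving the tree is C—F (5); add C.
Step 3: cheapest edge leaving the tree is B—C (6); add B.
Step 4: cheapest edge leaving the tree is B—E (1); add E.
Step 5: cheapest edge leaving the tree is A—C (11); add A.
MST edges: D—F, C—F, B—C, B—E, A—C; total weight 1+5+6+1+11 = 24.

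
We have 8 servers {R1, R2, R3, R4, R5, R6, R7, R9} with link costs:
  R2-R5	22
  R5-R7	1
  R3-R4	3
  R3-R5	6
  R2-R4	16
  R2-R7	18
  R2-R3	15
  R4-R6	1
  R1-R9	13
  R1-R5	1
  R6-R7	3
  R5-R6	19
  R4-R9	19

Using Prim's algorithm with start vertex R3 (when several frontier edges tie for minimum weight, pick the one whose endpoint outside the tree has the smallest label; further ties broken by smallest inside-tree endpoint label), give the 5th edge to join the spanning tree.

Prim's algorithm from R3:
Step 1: frontier [R3-R4 3, R3-R5 6, R2-R3 15] → take R3-R4 (3); add R4.
Step 2: frontier [R3-R5 6, R2-R3 15, R4-R6 1, R2-R4 16, R4-R9 19] → take R4-R6 (1); add R6.
Step 3: frontier [R3-R5 6, R2-R3 15, R2-R4 16, R4-R9 19, R6-R7 3, R5-R6 19] → take R6-R7 (3); add R7.
Step 4: frontier [R3-R5 6, R2-R3 15, R2-R4 16, R4-R9 19, R5-R6 19, R5-R7 1, R2-R7 18] → take R5-R7 (1); add R5.
Step 5: frontier [R2-R3 15, R2-R4 16, R4-R9 19, R1-R5 1, R2-R5 22, R2-R7 18] → take R1-R5 (1); add R1.
Step 6: frontier [R1-R9 13, R2-R3 15, R2-R4 16, R4-R9 19, R2-R5 22, R2-R7 18] → take R1-R9 (13); add R9.
Step 7: frontier [R2-R3 15, R2-R4 16, R2-R5 22, R2-R7 18] → take R2-R3 (15); add R2.
The 5th edge added is R1-R5.

R1-R5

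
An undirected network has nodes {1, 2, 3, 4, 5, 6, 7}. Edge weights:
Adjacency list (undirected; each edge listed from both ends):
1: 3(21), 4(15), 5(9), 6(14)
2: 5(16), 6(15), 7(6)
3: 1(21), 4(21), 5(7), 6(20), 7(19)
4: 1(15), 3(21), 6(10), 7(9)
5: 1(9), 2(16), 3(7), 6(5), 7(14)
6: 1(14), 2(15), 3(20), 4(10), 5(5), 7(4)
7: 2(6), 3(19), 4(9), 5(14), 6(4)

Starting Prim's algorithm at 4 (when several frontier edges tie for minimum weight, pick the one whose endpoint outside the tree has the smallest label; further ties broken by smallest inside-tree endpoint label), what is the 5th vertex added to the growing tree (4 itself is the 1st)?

Prim, starting at 4.
Step 1: cheapest edge leaving the tree is 4–7 (9); add 7.
Step 2: cheapest edge leaving the tree is 6–7 (4); add 6.
Step 3: cheapest edge leaving the tree is 5–6 (5); add 5.
Step 4: cheapest edge leaving the tree is 2–7 (6); add 2.
Step 5: cheapest edge leaving the tree is 3–5 (7); add 3.
Step 6: cheapest edge leaving the tree is 1–5 (9); add 1.
Vertex order: 4, 7, 6, 5, 2, 3, 1. The 5th vertex is 2.

2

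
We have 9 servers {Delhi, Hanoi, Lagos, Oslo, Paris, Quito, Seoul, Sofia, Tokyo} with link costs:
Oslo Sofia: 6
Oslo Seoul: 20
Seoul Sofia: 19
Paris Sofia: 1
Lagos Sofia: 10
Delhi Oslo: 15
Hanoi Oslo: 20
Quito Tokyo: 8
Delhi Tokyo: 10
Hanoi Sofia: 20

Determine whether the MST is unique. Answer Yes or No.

No

Kruskal's algorithm — process edges by increasing weight (ties by edge label):
Paris Sofia (1): add — endpoints in different components.
Oslo Sofia (6): add — endpoints in different components.
Quito Tokyo (8): add — endpoints in different components.
Delhi Tokyo (10): add — endpoints in different components.
Lagos Sofia (10): add — endpoints in different components.
Delhi Oslo (15): add — endpoints in different components.
Seoul Sofia (19): add — endpoints in different components.
Hanoi Oslo (20): add — endpoints in different components.
Non-tree edge Hanoi Sofia has weight 20, equal to the heaviest edge on its tree cycle — swapping gives another MST of the same weight. Not unique.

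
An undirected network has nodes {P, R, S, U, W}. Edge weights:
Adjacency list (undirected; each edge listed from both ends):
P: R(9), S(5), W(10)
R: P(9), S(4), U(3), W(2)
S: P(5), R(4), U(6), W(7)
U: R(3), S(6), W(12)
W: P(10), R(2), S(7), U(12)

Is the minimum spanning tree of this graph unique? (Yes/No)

Sort edges by weight, then run Kruskal:
R–W (2): add. Components now {R,W} {P} {U} {S}
R–U (3): add. Components now {R,U,W} {P} {S}
R–S (4): add. Components now {R,S,U,W} {P}
P–S (5): add. Components now {P,R,S,U,W}
Every non-tree edge has weight strictly greater than the heaviest edge on the tree path between its endpoints, so the MST is unique.

Yes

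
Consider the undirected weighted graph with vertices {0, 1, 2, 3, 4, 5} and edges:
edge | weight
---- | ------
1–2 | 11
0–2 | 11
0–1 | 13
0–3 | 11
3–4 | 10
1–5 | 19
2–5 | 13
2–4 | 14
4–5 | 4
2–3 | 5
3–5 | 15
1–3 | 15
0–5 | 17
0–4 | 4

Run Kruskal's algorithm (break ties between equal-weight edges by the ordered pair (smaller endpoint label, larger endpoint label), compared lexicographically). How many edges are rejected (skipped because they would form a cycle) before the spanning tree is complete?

2

Kruskal: consider edges lightest-first.
0–4 (4): add. Components now {0,4} {1} {2} {3} {5}
4–5 (4): add. Components now {0,4,5} {1} {2} {3}
2–3 (5): add. Components now {0,4,5} {1} {2,3}
3–4 (10): add. Components now {0,2,3,4,5} {1}
0–2 (11): skip — 0 and 2 already connected.
0–3 (11): skip — 0 and 3 already connected.
1–2 (11): add. Components now {0,1,2,3,4,5}
Edges rejected before the tree was complete: 2.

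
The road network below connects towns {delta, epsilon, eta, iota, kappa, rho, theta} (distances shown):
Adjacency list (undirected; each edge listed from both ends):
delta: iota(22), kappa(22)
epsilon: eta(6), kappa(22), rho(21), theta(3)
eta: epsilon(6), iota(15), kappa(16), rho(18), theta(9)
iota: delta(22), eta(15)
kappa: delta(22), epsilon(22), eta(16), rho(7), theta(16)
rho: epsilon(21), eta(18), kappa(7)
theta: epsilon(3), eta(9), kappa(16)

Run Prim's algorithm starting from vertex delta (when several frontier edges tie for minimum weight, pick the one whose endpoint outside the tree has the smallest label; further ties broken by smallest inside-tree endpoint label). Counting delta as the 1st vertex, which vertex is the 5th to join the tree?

theta

Prim, starting at delta.
Step 1: frontier [delta-iota 22, delta-kappa 22] → take delta-iota (22); add iota.
Step 2: frontier [delta-kappa 22, eta-iota 15] → take eta-iota (15); add eta.
Step 3: frontier [delta-kappa 22, epsilon-eta 6, eta-theta 9, eta-kappa 16, eta-rho 18] → take epsilon-eta (6); add epsilon.
Step 4: frontier [delta-kappa 22, epsilon-theta 3, epsilon-rho 21, epsilon-kappa 22, eta-theta 9, eta-kappa 16, eta-rho 18] → take epsilon-theta (3); add theta.
Step 5: frontier [delta-kappa 22, epsilon-rho 21, epsilon-kappa 22, eta-kappa 16, eta-rho 18, kappa-theta 16] → take eta-kappa (16); add kappa.
Step 6: frontier [epsilon-rho 21, eta-rho 18, kappa-rho 7] → take kappa-rho (7); add rho.
Vertex order: delta, iota, eta, epsilon, theta, kappa, rho. The 5th vertex is theta.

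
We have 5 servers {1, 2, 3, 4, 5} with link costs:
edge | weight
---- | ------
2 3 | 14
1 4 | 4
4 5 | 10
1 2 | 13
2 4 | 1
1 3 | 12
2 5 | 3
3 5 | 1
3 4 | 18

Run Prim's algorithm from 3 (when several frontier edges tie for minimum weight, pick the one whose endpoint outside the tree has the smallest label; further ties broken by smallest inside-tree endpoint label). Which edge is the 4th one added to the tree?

Grow the tree from 3 using Prim:
Step 1: cheapest edge leaving the tree is 3 5 (1); add 5.
Step 2: cheapest edge leaving the tree is 2 5 (3); add 2.
Step 3: cheapest edge leaving the tree is 2 4 (1); add 4.
Step 4: cheapest edge leaving the tree is 1 4 (4); add 1.
The 4th edge added is 1 4.

1-4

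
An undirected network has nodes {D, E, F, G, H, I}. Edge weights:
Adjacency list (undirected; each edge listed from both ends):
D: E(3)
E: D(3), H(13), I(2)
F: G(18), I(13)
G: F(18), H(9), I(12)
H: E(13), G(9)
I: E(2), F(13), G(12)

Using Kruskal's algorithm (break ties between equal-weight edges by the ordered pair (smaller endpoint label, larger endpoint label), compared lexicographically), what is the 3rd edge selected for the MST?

Kruskal's algorithm — process edges by increasing weight (ties by edge label):
E–I (2): add. Components now {D} {E,I} {F} {G} {H}
D–E (3): add. Components now {D,E,I} {F} {G} {H}
G–H (9): add. Components now {D,E,I} {F} {G,H}
G–I (12): add. Components now {D,E,G,H,I} {F}
E–H (13): skip — E and H already connected.
F–I (13): add. Components now {D,E,F,G,H,I}
The 3rd edge added is G–H.

G-H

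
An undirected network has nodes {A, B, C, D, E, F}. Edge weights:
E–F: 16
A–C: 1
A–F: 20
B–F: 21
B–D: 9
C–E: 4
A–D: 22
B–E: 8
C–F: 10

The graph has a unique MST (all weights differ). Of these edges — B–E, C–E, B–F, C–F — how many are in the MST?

3

Kruskal: consider edges lightest-first.
A–C (1): add. Components now {A,C} {B} {D} {E} {F}
C–E (4): add. Components now {A,C,E} {B} {D} {F}
B–E (8): add. Components now {A,B,C,E} {D} {F}
B–D (9): add. Components now {A,B,C,D,E} {F}
C–F (10): add. Components now {A,B,C,D,E,F}
MST edge set: {A–C, C–E, B–E, B–D, C–F}.
Of the listed edges, {B–E, C–E, C–F} are in the MST → 3.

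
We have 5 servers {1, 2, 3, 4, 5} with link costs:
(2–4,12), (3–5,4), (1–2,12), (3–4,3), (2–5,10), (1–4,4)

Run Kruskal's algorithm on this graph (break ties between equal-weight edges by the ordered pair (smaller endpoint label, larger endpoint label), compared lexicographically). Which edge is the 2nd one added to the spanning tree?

1-4

Sort edges by weight, then run Kruskal:
3–4 (3): add — endpoints in different components.
1–4 (4): add — endpoints in different components.
3–5 (4): add — endpoints in different components.
2–5 (10): add — endpoints in different components.
The 2nd edge added is 1–4.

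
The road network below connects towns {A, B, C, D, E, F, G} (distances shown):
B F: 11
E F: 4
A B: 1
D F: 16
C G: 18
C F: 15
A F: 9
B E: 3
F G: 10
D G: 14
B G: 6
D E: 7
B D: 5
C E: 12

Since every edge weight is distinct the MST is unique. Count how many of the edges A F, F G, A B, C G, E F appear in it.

2

Kruskal's algorithm — process edges by increasing weight (ties by edge label):
A B (1): add. Components now {A,B} {C} {D} {E} {F} {G}
B E (3): add. Components now {A,B,E} {C} {D} {F} {G}
E F (4): add. Components now {A,B,E,F} {C} {D} {G}
B D (5): add. Components now {A,B,D,E,F} {C} {G}
B G (6): add. Components now {A,B,D,E,F,G} {C}
D E (7): skip — D and E already connected.
A F (9): skip — A and F already connected.
F G (10): skip — F and G already connected.
B F (11): skip — B and F already connected.
C E (12): add. Components now {A,B,C,D,E,F,G}
MST edge set: {A B, B E, E F, B D, B G, C E}.
Of the listed edges, {A B, E F} are in the MST → 2.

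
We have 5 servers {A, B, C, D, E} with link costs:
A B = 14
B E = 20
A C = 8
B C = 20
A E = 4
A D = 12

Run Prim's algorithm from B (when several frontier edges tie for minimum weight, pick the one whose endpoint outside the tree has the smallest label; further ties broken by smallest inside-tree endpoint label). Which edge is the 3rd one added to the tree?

Prim, starting at B.
Step 1: cheapest edge leaving the tree is A B (14); add A.
Step 2: cheapest edge leaving the tree is A E (4); add E.
Step 3: cheapest edge leaving the tree is A C (8); add C.
Step 4: cheapest edge leaving the tree is A D (12); add D.
The 3rd edge added is A C.

A-C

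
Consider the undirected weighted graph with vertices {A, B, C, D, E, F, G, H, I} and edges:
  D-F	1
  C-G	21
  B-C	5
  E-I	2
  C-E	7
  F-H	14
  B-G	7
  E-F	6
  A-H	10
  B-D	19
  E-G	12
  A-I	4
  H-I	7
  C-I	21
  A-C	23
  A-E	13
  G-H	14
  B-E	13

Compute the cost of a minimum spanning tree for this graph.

Kruskal: consider edges lightest-first.
D-F (1): add — endpoints in different components.
E-I (2): add — endpoints in different components.
A-I (4): add — endpoints in different components.
B-C (5): add — endpoints in different components.
E-F (6): add — endpoints in different components.
B-G (7): add — endpoints in different components.
C-E (7): add — endpoints in different components.
H-I (7): add — endpoints in different components.
MST edges: D-F, E-I, A-I, B-C, E-F, B-G, C-E, H-I; total weight 1+2+4+5+6+7+7+7 = 39.

39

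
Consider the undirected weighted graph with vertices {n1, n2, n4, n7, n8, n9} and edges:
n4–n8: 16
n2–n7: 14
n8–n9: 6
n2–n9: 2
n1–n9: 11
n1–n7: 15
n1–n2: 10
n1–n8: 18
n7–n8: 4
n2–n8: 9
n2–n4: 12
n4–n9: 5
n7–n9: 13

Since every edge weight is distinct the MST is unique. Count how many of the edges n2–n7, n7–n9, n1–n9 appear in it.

0

Kruskal's algorithm — process edges by increasing weight (ties by edge label):
n2–n9 (2): add. Components now {n1} {n2,n9} {n4} {n8} {n7}
n7–n8 (4): add. Components now {n1} {n2,n9} {n4} {n7,n8}
n4–n9 (5): add. Components now {n1} {n2,n4,n9} {n7,n8}
n8–n9 (6): add. Components now {n1} {n2,n4,n7,n8,n9}
n2–n8 (9): skip — n2 and n8 already connected.
n1–n2 (10): add. Components now {n1,n2,n4,n7,n8,n9}
MST edge set: {n2–n9, n7–n8, n4–n9, n8–n9, n1–n2}.
Of the listed edges, {} are in the MST → 0.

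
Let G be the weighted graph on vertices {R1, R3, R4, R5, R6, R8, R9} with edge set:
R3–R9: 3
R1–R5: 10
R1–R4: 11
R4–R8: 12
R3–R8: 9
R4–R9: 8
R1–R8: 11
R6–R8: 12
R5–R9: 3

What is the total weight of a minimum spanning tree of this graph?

45

Prim's algorithm from R9:
Step 1: frontier [R3–R9 3, R5–R9 3, R4–R9 8] → take R3–R9 (3); add R3.
Step 2: frontier [R3–R8 9, R5–R9 3, R4–R9 8] → take R5–R9 (3); add R5.
Step 3: frontier [R3–R8 9, R1–R5 10, R4–R9 8] → take R4–R9 (8); add R4.
Step 4: frontier [R3–R8 9, R1–R4 11, R4–R8 12, R1–R5 10] → take R3–R8 (9); add R8.
Step 5: frontier [R1–R4 11, R1–R5 10, R1–R8 11, R6–R8 12] → take R1–R5 (10); add R1.
Step 6: frontier [R6–R8 12] → take R6–R8 (12); add R6.
MST edges: R3–R9, R5–R9, R4–R9, R3–R8, R1–R5, R6–R8; total weight 3+3+8+9+10+12 = 45.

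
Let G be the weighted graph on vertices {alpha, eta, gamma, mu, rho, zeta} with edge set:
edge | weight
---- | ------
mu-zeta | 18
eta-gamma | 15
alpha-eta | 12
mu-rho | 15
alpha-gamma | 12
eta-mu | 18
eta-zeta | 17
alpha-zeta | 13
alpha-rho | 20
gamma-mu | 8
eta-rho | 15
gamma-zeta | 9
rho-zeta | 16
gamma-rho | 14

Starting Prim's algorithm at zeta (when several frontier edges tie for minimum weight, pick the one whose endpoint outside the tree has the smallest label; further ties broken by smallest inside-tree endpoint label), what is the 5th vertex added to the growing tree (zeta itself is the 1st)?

Prim, starting at zeta.
Step 1: cheapest edge leaving the tree is gamma-zeta (9); add gamma.
Step 2: cheapest edge leaving the tree is gamma-mu (8); add mu.
Step 3: cheapest edge leaving the tree is alpha-gamma (12); add alpha.
Step 4: cheapest edge leaving the tree is alpha-eta (12); add eta.
Step 5: cheapest edge leaving the tree is gamma-rho (14); add rho.
Vertex order: zeta, gamma, mu, alpha, eta, rho. The 5th vertex is eta.

eta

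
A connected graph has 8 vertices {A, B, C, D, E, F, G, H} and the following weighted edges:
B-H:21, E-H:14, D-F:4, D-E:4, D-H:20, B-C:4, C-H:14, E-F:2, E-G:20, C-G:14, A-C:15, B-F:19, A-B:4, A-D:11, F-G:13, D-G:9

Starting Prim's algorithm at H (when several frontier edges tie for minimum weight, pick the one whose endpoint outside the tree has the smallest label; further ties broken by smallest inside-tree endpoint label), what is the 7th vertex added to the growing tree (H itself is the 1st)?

Prim, starting at H.
Step 1: cheapest edge leaving the tree is C-H (14); add C.
Step 2: cheapest edge leaving the tree is B-C (4); add B.
Step 3: cheapest edge leaving the tree is A-B (4); add A.
Step 4: cheapest edge leaving the tree is A-D (11); add D.
Step 5: cheapest edge leaving the tree is D-E (4); add E.
Step 6: cheapest edge leaving the tree is E-F (2); add F.
Step 7: cheapest edge leaving the tree is D-G (9); add G.
Vertex order: H, C, B, A, D, E, F, G. The 7th vertex is F.

F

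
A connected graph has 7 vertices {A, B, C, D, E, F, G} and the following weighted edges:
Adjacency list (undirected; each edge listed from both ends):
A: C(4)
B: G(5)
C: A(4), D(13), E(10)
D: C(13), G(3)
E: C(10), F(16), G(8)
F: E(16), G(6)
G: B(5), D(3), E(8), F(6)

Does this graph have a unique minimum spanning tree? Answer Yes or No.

Sort edges by weight, then run Kruskal:
D–G (3): add — endpoints in different components.
A–C (4): add — endpoints in different components.
B–G (5): add — endpoints in different components.
F–G (6): add — endpoints in different components.
E–G (8): add — endpoints in different components.
C–E (10): add — endpoints in different components.
Every non-tree edge has weight strictly greater than the heaviest edge on the tree path between its endpoints, so the MST is unique.

Yes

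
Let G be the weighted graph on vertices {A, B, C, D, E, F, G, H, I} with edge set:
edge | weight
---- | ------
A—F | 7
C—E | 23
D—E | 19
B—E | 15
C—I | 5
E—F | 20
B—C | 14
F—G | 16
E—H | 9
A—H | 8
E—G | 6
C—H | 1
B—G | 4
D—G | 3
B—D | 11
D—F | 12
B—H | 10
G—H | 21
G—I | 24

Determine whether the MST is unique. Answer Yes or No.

Kruskal: consider edges lightest-first.
C—H (1): add — endpoints in different components.
D—G (3): add — endpoints in different components.
B—G (4): add — endpoints in different components.
C—I (5): add — endpoints in different components.
E—G (6): add — endpoints in different components.
A—F (7): add — endpoints in different components.
A—H (8): add — endpoints in different components.
E—H (9): add — endpoints in different components.
Every non-tree edge has weight strictly greater than the heaviest edge on the tree path between its endpoints, so the MST is unique.

Yes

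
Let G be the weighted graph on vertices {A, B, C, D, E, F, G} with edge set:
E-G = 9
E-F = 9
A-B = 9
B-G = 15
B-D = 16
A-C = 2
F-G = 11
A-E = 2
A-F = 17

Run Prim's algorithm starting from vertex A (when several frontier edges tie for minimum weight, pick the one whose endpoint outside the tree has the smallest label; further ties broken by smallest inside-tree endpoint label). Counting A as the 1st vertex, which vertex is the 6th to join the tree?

G

Prim's algorithm from A:
Step 1: frontier [A-C 2, A-E 2, A-B 9, A-F 17] → take A-C (2); add C.
Step 2: frontier [A-E 2, A-B 9, A-F 17] → take A-E (2); add E.
Step 3: frontier [A-B 9, A-F 17, E-F 9, E-G 9] → take A-B (9); add B.
Step 4: frontier [A-F 17, B-G 15, B-D 16, E-F 9, E-G 9] → take E-F (9); add F.
Step 5: frontier [B-G 15, B-D 16, E-G 9, F-G 11] → take E-G (9); add G.
Step 6: frontier [B-D 16] → take B-D (16); add D.
Vertex order: A, C, E, B, F, G, D. The 6th vertex is G.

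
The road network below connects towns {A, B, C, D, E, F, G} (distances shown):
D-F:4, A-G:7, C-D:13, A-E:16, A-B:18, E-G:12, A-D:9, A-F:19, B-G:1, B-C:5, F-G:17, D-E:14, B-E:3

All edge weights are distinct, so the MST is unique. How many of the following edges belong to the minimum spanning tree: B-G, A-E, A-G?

2

Kruskal's algorithm — process edges by increasing weight (ties by edge label):
B-G (1): add — endpoints in different components.
B-E (3): add — endpoints in different components.
D-F (4): add — endpoints in different components.
B-C (5): add — endpoints in different components.
A-G (7): add — endpoints in different components.
A-D (9): add — endpoints in different components.
MST edge set: {B-G, B-E, D-F, B-C, A-G, A-D}.
Of the listed edges, {B-G, A-G} are in the MST → 2.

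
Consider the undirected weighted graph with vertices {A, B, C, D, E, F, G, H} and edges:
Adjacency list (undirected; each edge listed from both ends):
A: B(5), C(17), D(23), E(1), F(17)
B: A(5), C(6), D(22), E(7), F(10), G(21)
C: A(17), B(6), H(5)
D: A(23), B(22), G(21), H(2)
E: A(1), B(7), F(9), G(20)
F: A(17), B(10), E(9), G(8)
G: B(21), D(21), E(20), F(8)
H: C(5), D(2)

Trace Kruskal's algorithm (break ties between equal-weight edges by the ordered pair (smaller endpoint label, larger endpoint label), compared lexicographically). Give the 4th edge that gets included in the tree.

C-H

Sort edges by weight, then run Kruskal:
A-E (1): add — endpoints in different components.
D-H (2): add — endpoints in different components.
A-B (5): add — endpoints in different components.
C-H (5): add — endpoints in different components.
B-C (6): add — endpoints in different components.
B-E (7): skip — B and E already connected.
F-G (8): add — endpoints in different components.
E-F (9): add — endpoints in different components.
The 4th edge added is C-H.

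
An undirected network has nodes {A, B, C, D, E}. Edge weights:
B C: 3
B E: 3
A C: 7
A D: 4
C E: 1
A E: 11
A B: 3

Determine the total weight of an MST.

Prim's algorithm from D:
Step 1: frontier [A D 4] → take A D (4); add A.
Step 2: frontier [A B 3, A C 7, A E 11] → take A B (3); add B.
Step 3: frontier [A C 7, A E 11, B C 3, B E 3] → take B C (3); add C.
Step 4: frontier [A E 11, B E 3, C E 1] → take C E (1); add E.
MST edges: A D, A B, B C, C E; total weight 4+3+3+1 = 11.

11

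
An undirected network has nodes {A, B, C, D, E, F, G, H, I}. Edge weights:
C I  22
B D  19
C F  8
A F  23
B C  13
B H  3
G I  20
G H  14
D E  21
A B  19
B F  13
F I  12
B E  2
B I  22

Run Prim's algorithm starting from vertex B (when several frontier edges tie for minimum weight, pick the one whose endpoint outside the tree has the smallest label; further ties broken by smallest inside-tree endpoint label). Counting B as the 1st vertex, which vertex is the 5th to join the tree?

F

Prim's algorithm from B:
Step 1: frontier [B E 2, B H 3, B C 13, B F 13, A B 19, B D 19, B I 22] → take B E (2); add E.
Step 2: frontier [B H 3, B C 13, B F 13, A B 19, B D 19, B I 22, D E 21] → take B H (3); add H.
Step 3: frontier [B C 13, B F 13, A B 19, B D 19, B I 22, D E 21, G H 14] → take B C (13); add C.
Step 4: frontier [B F 13, A B 19, B D 19, B I 22, C F 8, C I 22, D E 21, G H 14] → take C F (8); add F.
Step 5: frontier [A B 19, B D 19, B I 22, C I 22, D E 21, F I 12, A F 23, G H 14] → take F I (12); add I.
Step 6: frontier [A B 19, B D 19, D E 21, A F 23, G H 14, G I 20] → take G H (14); add G.
Step 7: frontier [A B 19, B D 19, D E 21, A F 23] → take A B (19); add A.
Step 8: frontier [B D 19, D E 21] → take B D (19); add D.
Vertex order: B, E, H, C, F, I, G, A, D. The 5th vertex is F.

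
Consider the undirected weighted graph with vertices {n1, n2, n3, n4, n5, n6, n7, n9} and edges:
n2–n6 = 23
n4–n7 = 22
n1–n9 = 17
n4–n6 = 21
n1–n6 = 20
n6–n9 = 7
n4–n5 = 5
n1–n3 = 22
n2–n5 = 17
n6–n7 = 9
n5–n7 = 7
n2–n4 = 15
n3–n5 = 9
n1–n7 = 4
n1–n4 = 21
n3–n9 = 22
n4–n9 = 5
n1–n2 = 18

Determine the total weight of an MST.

52

Sort edges by weight, then run Kruskal:
n1–n7 (4): add — endpoints in different components.
n4–n5 (5): add — endpoints in different components.
n4–n9 (5): add — endpoints in different components.
n5–n7 (7): add — endpoints in different components.
n6–n9 (7): add — endpoints in different components.
n3–n5 (9): add — endpoints in different components.
n6–n7 (9): skip — n7 and n6 already connected.
n2–n4 (15): add — endpoints in different components.
MST edges: n1–n7, n4–n5, n4–n9, n5–n7, n6–n9, n3–n5, n2–n4; total weight 4+5+5+7+7+9+15 = 52.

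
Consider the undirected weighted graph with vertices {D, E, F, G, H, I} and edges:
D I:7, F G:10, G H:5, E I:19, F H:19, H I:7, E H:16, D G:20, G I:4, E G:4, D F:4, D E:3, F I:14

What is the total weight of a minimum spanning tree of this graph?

20

Kruskal: consider edges lightest-first.
D E (3): add — endpoints in different components.
D F (4): add — endpoints in different components.
E G (4): add — endpoints in different components.
G I (4): add — endpoints in different components.
G H (5): add — endpoints in different components.
MST edges: D E, D F, E G, G I, G H; total weight 3+4+4+4+5 = 20.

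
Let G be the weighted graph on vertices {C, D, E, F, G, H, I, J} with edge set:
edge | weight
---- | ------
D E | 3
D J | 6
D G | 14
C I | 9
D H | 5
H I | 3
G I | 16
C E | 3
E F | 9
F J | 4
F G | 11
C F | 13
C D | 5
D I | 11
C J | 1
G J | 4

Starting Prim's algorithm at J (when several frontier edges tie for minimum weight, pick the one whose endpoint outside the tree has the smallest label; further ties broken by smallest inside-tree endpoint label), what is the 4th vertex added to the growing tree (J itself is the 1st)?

D

Prim's algorithm from J:
Step 1: cheapest edge leaving the tree is C J (1); add C.
Step 2: cheapest edge leaving the tree is C E (3); add E.
Step 3: cheapest edge leaving the tree is D E (3); add D.
Step 4: cheapest edge leaving the tree is F J (4); add F.
Step 5: cheapest edge leaving the tree is G J (4); add G.
Step 6: cheapest edge leaving the tree is D H (5); add H.
Step 7: cheapest edge leaving the tree is H I (3); add I.
Vertex order: J, C, E, D, F, G, H, I. The 4th vertex is D.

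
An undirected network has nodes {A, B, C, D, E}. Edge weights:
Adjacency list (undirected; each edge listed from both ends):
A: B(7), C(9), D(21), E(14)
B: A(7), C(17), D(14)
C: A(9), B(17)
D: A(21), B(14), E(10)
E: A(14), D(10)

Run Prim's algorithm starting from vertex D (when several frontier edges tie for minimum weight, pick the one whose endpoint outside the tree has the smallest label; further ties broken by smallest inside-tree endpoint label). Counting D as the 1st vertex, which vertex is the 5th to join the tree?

Prim's algorithm from D:
Step 1: frontier [D E 10, B D 14, A D 21] → take D E (10); add E.
Step 2: frontier [B D 14, A D 21, A E 14] → take A E (14); add A.
Step 3: frontier [A B 7, A C 9, B D 14] → take A B (7); add B.
Step 4: frontier [A C 9, B C 17] → take A C (9); add C.
Vertex order: D, E, A, B, C. The 5th vertex is C.

C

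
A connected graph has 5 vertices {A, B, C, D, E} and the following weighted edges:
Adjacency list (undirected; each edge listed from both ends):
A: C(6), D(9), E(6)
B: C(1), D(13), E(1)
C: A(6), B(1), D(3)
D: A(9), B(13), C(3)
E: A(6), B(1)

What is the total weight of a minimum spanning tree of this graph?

Sort edges by weight, then run Kruskal:
B C (1): add — endpoints in different components.
B E (1): add — endpoints in different components.
C D (3): add — endpoints in different components.
A C (6): add — endpoints in different components.
MST edges: B C, B E, C D, A C; total weight 1+1+3+6 = 11.

11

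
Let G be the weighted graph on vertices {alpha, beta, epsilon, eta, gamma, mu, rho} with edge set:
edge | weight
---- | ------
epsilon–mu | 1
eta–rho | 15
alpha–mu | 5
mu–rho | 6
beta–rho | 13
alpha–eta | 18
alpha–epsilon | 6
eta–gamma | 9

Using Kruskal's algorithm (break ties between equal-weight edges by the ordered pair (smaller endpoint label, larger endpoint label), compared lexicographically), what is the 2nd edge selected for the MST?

alpha-mu

Sort edges by weight, then run Kruskal:
epsilon–mu (1): add — endpoints in different components.
alpha–mu (5): add — endpoints in different components.
alpha–epsilon (6): skip — epsilon and alpha already connected.
mu–rho (6): add — endpoints in different components.
eta–gamma (9): add — endpoints in different components.
beta–rho (13): add — endpoints in different components.
eta–rho (15): add — endpoints in different components.
The 2nd edge added is alpha–mu.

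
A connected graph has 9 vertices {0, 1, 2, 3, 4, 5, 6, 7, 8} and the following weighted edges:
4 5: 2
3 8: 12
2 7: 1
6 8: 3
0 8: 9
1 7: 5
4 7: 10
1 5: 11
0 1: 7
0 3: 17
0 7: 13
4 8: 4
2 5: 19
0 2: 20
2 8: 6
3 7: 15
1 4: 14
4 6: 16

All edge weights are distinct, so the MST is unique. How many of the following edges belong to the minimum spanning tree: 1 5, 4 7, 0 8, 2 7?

1

Kruskal's algorithm — process edges by increasing weight (ties by edge label):
2 7 (1): add — endpoints in different components.
4 5 (2): add — endpoints in different components.
6 8 (3): add — endpoints in different components.
4 8 (4): add — endpoints in different components.
1 7 (5): add — endpoints in different components.
2 8 (6): add — endpoints in different components.
0 1 (7): add — endpoints in different components.
0 8 (9): skip — 0 and 8 already connected.
4 7 (10): skip — 4 and 7 already connected.
1 5 (11): skip — 1 and 5 already connected.
3 8 (12): add — endpoints in different components.
MST edge set: {2 7, 4 5, 6 8, 4 8, 1 7, 2 8, 0 1, 3 8}.
Of the listed edges, {2 7} are in the MST → 1.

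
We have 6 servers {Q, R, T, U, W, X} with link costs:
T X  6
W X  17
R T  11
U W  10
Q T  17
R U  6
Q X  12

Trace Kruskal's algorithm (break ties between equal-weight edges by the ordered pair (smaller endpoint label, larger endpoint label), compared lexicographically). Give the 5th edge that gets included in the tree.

Q-X

Kruskal's algorithm — process edges by increasing weight (ties by edge label):
R U (6): add — endpoints in different components.
T X (6): add — endpoints in different components.
U W (10): add — endpoints in different components.
R T (11): add — endpoints in different components.
Q X (12): add — endpoints in different components.
The 5th edge added is Q X.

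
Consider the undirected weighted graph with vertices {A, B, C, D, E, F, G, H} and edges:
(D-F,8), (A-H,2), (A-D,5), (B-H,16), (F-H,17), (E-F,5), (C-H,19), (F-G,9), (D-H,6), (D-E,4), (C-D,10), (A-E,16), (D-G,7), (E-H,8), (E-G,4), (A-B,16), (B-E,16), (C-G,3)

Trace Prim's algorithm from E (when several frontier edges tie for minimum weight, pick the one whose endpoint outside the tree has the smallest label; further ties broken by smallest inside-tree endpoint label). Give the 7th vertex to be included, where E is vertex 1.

Prim's algorithm from E:
Step 1: cheapest edge leaving the tree is D-E (4); add D.
Step 2: cheapest edge leaving the tree is E-G (4); add G.
Step 3: cheapest edge leaving the tree is C-G (3); add C.
Step 4: cheapest edge leaving the tree is A-D (5); add A.
Step 5: cheapest edge leaving the tree is A-H (2); add H.
Step 6: cheapest edge leaving the tree is E-F (5); add F.
Step 7: cheapest edge leaving the tree is A-B (16); add B.
Vertex order: E, D, G, C, A, H, F, B. The 7th vertex is F.

F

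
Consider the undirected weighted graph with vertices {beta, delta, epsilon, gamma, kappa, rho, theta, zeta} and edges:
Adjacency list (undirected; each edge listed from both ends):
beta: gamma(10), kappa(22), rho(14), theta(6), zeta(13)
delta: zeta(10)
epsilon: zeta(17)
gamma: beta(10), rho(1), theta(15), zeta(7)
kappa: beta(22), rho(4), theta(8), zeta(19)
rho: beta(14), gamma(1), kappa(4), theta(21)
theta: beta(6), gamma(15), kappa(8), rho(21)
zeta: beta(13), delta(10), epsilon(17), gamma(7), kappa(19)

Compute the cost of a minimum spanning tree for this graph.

53

Sort edges by weight, then run Kruskal:
gamma rho (1): add — endpoints in different components.
kappa rho (4): add — endpoints in different components.
beta theta (6): add — endpoints in different components.
gamma zeta (7): add — endpoints in different components.
kappa theta (8): add — endpoints in different components.
beta gamma (10): skip — gamma and beta already connected.
delta zeta (10): add — endpoints in different components.
beta zeta (13): skip — zeta and beta already connected.
beta rho (14): skip — rho and beta already connected.
gamma theta (15): skip — gamma and theta already connected.
epsilon zeta (17): add — endpoints in different components.
MST edges: gamma rho, kappa rho, beta theta, gamma zeta, kappa theta, delta zeta, epsilon zeta; total weight 1+4+6+7+8+10+17 = 53.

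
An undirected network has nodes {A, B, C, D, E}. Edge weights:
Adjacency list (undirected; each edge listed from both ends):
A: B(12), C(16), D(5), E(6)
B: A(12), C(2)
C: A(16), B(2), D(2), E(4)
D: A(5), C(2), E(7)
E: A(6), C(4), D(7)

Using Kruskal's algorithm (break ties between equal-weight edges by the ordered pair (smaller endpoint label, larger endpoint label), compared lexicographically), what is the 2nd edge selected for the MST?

Kruskal: consider edges lightest-first.
B-C (2): add — endpoints in different components.
C-D (2): add — endpoints in different components.
C-E (4): add — endpoints in different components.
A-D (5): add — endpoints in different components.
The 2nd edge added is C-D.

C-D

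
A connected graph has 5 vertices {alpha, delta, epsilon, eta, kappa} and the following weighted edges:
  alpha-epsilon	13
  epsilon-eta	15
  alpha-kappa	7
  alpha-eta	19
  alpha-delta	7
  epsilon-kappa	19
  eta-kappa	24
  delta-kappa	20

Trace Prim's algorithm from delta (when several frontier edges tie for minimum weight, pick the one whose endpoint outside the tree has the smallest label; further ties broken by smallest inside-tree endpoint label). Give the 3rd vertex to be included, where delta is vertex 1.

Prim's algorithm from delta:
Step 1: frontier [alpha-delta 7, delta-kappa 20] → take alpha-delta (7); add alpha.
Step 2: frontier [alpha-kappa 7, alpha-epsilon 13, alpha-eta 19, delta-kappa 20] → take alpha-kappa (7); add kappa.
Step 3: frontier [alpha-epsilon 13, alpha-eta 19, epsilon-kappa 19, eta-kappa 24] → take alpha-epsilon (13); add epsilon.
Step 4: frontier [alpha-eta 19, epsilon-eta 15, eta-kappa 24] → take epsilon-eta (15); add eta.
Vertex order: delta, alpha, kappa, epsilon, eta. The 3rd vertex is kappa.

kappa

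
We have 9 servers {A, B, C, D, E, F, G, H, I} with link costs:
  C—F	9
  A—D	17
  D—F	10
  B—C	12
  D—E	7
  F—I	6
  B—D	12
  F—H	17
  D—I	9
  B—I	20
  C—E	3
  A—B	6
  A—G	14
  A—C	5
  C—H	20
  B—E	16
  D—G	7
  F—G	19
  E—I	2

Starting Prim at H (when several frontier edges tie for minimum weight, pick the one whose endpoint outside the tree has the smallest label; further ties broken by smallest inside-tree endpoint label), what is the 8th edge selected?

D-G

Prim, starting at H.
Step 1: cheapest edge leaving the tree is F—H (17); add F.
Step 2: cheapest edge leaving the tree is F—I (6); add I.
Step 3: cheapest edge leaving the tree is E—I (2); add E.
Step 4: cheapest edge leaving the tree is C—E (3); add C.
Step 5: cheapest edge leaving the tree is A—C (5); add A.
Step 6: cheapest edge leaving the tree is A—B (6); add B.
Step 7: cheapest edge leaving the tree is D—E (7); add D.
Step 8: cheapest edge leaving the tree is D—G (7); add G.
The 8th edge added is D—G.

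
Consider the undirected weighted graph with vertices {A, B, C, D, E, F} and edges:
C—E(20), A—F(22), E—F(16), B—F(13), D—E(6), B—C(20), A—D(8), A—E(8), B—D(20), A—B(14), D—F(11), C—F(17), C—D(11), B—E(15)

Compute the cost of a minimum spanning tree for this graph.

49

Prim, starting at D.
Step 1: frontier [D—E 6, A—D 8, C—D 11, D—F 11, B—D 20] → take D—E (6); add E.
Step 2: frontier [A—D 8, C—D 11, D—F 11, B—D 20, A—E 8, B—E 15, E—F 16, C—E 20] → take A—D (8); add A.
Step 3: frontier [A—B 14, A—F 22, C—D 11, D—F 11, B—D 20, B—E 15, E—F 16, C—E 20] → take C—D (11); add C.
Step 4: frontier [A—B 14, A—F 22, C—F 17, B—C 20, D—F 11, B—D 20, B—E 15, E—F 16] → take D—F (11); add F.
Step 5: frontier [A—B 14, B—C 20, B—D 20, B—E 15, B—F 13] → take B—F (13); add B.
MST edges: D—E, A—D, C—D, D—F, B—F; total weight 6+8+11+11+13 = 49.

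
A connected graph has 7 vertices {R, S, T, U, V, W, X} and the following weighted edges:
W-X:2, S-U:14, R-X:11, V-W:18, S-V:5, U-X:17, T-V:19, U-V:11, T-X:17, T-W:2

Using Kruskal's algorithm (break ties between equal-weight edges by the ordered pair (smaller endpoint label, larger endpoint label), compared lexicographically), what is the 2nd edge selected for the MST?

Kruskal's algorithm — process edges by increasing weight (ties by edge label):
T-W (2): add — endpoints in different components.
W-X (2): add — endpoints in different components.
S-V (5): add — endpoints in different components.
R-X (11): add — endpoints in different components.
U-V (11): add — endpoints in different components.
S-U (14): skip — S and U already connected.
T-X (17): skip — X and T already connected.
U-X (17): add — endpoints in different components.
The 2nd edge added is W-X.

W-X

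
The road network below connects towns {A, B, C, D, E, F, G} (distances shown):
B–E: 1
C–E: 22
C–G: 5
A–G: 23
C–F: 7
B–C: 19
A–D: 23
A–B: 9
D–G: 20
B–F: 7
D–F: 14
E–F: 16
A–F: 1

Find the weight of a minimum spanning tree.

35

Kruskal: consider edges lightest-first.
A–F (1): add — endpoints in different components.
B–E (1): add — endpoints in different components.
C–G (5): add — endpoints in different components.
B–F (7): add — endpoints in different components.
C–F (7): add — endpoints in different components.
A–B (9): skip — A and B already connected.
D–F (14): add — endpoints in different components.
MST edges: A–F, B–E, C–G, B–F, C–F, D–F; total weight 1+1+5+7+7+14 = 35.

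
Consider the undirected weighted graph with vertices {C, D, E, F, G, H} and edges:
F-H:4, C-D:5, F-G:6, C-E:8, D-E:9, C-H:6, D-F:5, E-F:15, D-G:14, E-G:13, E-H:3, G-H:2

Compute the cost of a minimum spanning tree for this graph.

Kruskal: consider edges lightest-first.
G-H (2): add — endpoints in different components.
E-H (3): add — endpoints in different components.
F-H (4): add — endpoints in different components.
C-D (5): add — endpoints in different components.
D-F (5): add — endpoints in different components.
MST edges: G-H, E-H, F-H, C-D, D-F; total weight 2+3+4+5+5 = 19.

19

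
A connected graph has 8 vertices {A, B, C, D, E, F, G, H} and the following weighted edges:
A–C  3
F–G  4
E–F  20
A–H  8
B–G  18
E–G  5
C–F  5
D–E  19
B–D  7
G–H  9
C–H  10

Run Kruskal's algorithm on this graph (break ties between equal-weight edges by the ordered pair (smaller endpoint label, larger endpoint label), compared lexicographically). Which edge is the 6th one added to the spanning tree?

Sort edges by weight, then run Kruskal:
A–C (3): add — endpoints in different components.
F–G (4): add — endpoints in different components.
C–F (5): add — endpoints in different components.
E–G (5): add — endpoints in different components.
B–D (7): add — endpoints in different components.
A–H (8): add — endpoints in different components.
G–H (9): skip — G and H already connected.
C–H (10): skip — C and H already connected.
B–G (18): add — endpoints in different components.
The 6th edge added is A–H.

A-H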